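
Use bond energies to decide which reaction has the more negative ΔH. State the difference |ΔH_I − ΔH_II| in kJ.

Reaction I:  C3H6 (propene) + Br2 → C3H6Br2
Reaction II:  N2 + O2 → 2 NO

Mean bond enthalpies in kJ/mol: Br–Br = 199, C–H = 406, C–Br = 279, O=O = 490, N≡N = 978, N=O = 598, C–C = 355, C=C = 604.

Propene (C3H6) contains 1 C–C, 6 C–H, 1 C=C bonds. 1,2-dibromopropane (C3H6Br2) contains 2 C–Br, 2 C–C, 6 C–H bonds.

Reaction I:
  Bonds broken (reactants):
    Br–Br: 1 × 199 = 199
    C–C: 1 × 355 = 355
    C–H: 6 × 406 = 2436
    C=C: 1 × 604 = 604
    Σ(broken) = 3594 kJ
  Bonds formed (products):
    C–Br: 2 × 279 = 558
    C–C: 2 × 355 = 710
    C–H: 6 × 406 = 2436
    Σ(formed) = 3704 kJ
  ΔH_I = 3594 − 3704 = −110 kJ
Reaction II:
  Bonds broken (reactants):
    N≡N: 1 × 978 = 978
    O=O: 1 × 490 = 490
    Σ(broken) = 1468 kJ
  Bonds formed (products):
    N=O: 2 × 598 = 1196
    Σ(formed) = 1196 kJ
  ΔH_II = 1468 − 1196 = +272 kJ
ΔH_I − ΔH_II = −382 kJ, so reaction I has the more negative ΔH; |ΔH_I − ΔH_II| = 382 kJ.

Reaction I, by 382 kJ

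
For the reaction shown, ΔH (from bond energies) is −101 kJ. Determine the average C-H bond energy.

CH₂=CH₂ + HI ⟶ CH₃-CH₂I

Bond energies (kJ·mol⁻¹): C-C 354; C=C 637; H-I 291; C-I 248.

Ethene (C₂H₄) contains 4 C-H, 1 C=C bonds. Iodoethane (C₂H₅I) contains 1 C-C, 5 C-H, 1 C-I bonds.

D(C-H) ≈ 427 kJ/mol

Let D be the C-H bond energy.
Σ(broken) = 4×D + 1×637 + 1×291 = 928 + 4D
Σ(formed) = 1×354 + 5×D + 1×248 = 602 + 5D
ΔH = Σ(broken) − Σ(formed) = (928 + 4D) − (602 + 5D) = +326 − D
Setting this equal to −101 kJ gives D = 427 kJ/mol.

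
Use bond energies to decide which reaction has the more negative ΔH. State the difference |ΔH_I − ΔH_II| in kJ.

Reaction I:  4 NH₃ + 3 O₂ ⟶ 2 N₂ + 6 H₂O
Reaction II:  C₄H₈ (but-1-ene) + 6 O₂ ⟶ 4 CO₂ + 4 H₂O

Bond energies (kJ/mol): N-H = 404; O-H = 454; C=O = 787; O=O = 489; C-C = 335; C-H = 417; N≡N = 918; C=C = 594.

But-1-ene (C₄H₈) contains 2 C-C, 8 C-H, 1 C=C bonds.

Reaction II, by 1425 kJ

Reaction I:
  Bonds broken (reactants):
    N-H: 12 × 404 = 4848
    O=O: 3 × 489 = 1467
    Σ(broken) = 6315 kJ
  Bonds formed (products):
    N≡N: 2 × 918 = 1836
    O-H: 12 × 454 = 5448
    Σ(formed) = 7284 kJ
  ΔH_I = 6315 − 7284 = −969 kJ
Reaction II:
  Bonds broken (reactants):
    C-C: 2 × 335 = 670
    C-H: 8 × 417 = 3336
    C=C: 1 × 594 = 594
    O=O: 6 × 489 = 2934
    Σ(broken) = 7534 kJ
  Bonds formed (products):
    C=O: 8 × 787 = 6296
    O-H: 8 × 454 = 3632
    Σ(formed) = 9928 kJ
  ΔH_II = 7534 − 9928 = −2394 kJ
ΔH_I − ΔH_II = +1425 kJ, so reaction II has the more negative ΔH; |ΔH_I − ΔH_II| = 1425 kJ.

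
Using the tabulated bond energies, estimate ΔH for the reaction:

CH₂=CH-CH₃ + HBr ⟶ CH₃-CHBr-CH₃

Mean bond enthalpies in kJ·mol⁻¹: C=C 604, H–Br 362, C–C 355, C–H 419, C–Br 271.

Bonds broken (reactants):
  C–C: 1 × 355 = 355
  C–H: 6 × 419 = 2514
  C=C: 1 × 604 = 604
  H–Br: 1 × 362 = 362
  Σ(broken) = 3835 kJ
Bonds formed (products):
  C–Br: 1 × 271 = 271
  C–C: 2 × 355 = 710
  C–H: 7 × 419 = 2933
  Σ(formed) = 3914 kJ
ΔH = Σ(broken) − Σ(formed) = 3835 − 3914 = −79 kJ

ΔH ≈ −79 kJ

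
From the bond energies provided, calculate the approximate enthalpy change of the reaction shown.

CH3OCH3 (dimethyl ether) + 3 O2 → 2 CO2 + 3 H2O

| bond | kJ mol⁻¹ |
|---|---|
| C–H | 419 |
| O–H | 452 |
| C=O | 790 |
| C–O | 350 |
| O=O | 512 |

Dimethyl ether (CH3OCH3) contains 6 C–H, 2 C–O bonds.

Bonds broken (reactants):
  C–H: 6 × 419 = 2514
  C–O: 2 × 350 = 700
  O=O: 3 × 512 = 1536
  Σ(broken) = 4750 kJ
Bonds formed (products):
  C=O: 4 × 790 = 3160
  O–H: 6 × 452 = 2712
  Σ(formed) = 5872 kJ
ΔH = Σ(broken) − Σ(formed) = 4750 − 5872 = −1122 kJ

ΔH ≈ −1122 kJ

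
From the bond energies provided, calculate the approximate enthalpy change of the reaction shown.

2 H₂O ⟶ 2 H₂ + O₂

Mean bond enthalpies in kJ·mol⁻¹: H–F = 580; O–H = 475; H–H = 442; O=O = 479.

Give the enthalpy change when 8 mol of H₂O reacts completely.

ΔH = +2148 kJ

Bonds broken (reactants):
  O–H: 4 × 475 = 1900
  Σ(broken) = 1900 kJ
Bonds formed (products):
  H–H: 2 × 442 = 884
  O=O: 1 × 479 = 479
  Σ(formed) = 1363 kJ
ΔH = Σ(broken) − Σ(formed) = 1900 − 1363 = +537 kJ
For 4× the reaction as written: 4 × (+537) = +2148 kJ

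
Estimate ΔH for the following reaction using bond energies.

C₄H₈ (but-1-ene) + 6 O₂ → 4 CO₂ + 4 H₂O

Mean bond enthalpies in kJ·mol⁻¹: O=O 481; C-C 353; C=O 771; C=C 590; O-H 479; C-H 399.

ΔH ≈ −2626 kJ

Bonds broken (reactants):
  C-C: 2 × 353 = 706
  C-H: 8 × 399 = 3192
  C=C: 1 × 590 = 590
  O=O: 6 × 481 = 2886
  Σ(broken) = 7374 kJ
Bonds formed (products):
  C=O: 8 × 771 = 6168
  O-H: 8 × 479 = 3832
  Σ(formed) = 10000 kJ
ΔH = Σ(broken) − Σ(formed) = 7374 − 10000 = −2626 kJ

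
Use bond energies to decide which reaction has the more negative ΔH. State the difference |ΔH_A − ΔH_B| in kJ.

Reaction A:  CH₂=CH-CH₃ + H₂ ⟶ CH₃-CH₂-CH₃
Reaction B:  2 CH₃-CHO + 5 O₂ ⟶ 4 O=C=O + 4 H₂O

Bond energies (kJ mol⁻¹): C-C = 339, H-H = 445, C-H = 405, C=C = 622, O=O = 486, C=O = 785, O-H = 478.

Reaction A:
  Bonds broken (reactants):
    C-C: 1 × 339 = 339
    C-H: 6 × 405 = 2430
    C=C: 1 × 622 = 622
    H-H: 1 × 445 = 445
    Σ(broken) = 3836 kJ
  Bonds formed (products):
    C-C: 2 × 339 = 678
    C-H: 8 × 405 = 3240
    Σ(formed) = 3918 kJ
  ΔH_A = 3836 − 3918 = −82 kJ
Reaction B:
  Bonds broken (reactants):
    C-C: 2 × 339 = 678
    C-H: 8 × 405 = 3240
    C=O: 2 × 785 = 1570
    O=O: 5 × 486 = 2430
    Σ(broken) = 7918 kJ
  Bonds formed (products):
    C=O: 8 × 785 = 6280
    O-H: 8 × 478 = 3824
    Σ(formed) = 10104 kJ
  ΔH_B = 7918 − 10104 = −2186 kJ
ΔH_A − ΔH_B = +2104 kJ, so reaction B has the more negative ΔH; |ΔH_A − ΔH_B| = 2104 kJ.

Reaction B, by 2104 kJ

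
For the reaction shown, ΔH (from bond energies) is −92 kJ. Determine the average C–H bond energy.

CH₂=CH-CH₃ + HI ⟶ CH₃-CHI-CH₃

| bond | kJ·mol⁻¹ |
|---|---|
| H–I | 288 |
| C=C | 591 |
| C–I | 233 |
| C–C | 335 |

Let D be the C–H bond energy.
Σ(broken) = 1×335 + 6×D + 1×591 + 1×288 = 1214 + 6D
Σ(formed) = 2×335 + 7×D + 1×233 = 903 + 7D
ΔH = Σ(broken) − Σ(formed) = (1214 + 6D) − (903 + 7D) = +311 − D
Setting this equal to −92 kJ gives D = 403 kJ/mol.

D(C–H) ≈ 403 kJ/mol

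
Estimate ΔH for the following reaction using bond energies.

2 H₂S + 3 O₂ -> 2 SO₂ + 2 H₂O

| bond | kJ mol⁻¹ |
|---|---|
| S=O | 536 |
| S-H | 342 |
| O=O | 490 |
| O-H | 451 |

Bonds broken (reactants):
  O=O: 3 × 490 = 1470
  S-H: 4 × 342 = 1368
  Σ(broken) = 2838 kJ
Bonds formed (products):
  O-H: 4 × 451 = 1804
  S=O: 4 × 536 = 2144
  Σ(formed) = 3948 kJ
ΔH = Σ(broken) − Σ(formed) = 2838 − 3948 = −1110 kJ

ΔH ≈ −1110 kJ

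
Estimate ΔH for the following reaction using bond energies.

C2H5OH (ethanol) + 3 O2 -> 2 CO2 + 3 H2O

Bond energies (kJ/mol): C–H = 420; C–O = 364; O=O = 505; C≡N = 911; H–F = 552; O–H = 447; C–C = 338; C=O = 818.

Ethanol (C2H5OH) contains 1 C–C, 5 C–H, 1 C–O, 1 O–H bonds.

ΔH ≈ −1190 kJ

Bonds broken (reactants):
  C–C: 1 × 338 = 338
  C–H: 5 × 420 = 2100
  C–O: 1 × 364 = 364
  O–H: 1 × 447 = 447
  O=O: 3 × 505 = 1515
  Σ(broken) = 4764 kJ
Bonds formed (products):
  C=O: 4 × 818 = 3272
  O–H: 6 × 447 = 2682
  Σ(formed) = 5954 kJ
ΔH = Σ(broken) − Σ(formed) = 4764 − 5954 = −1190 kJ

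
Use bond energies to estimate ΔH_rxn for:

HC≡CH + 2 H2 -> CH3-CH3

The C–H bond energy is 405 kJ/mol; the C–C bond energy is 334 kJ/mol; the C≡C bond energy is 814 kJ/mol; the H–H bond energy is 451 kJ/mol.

ΔH ≈ −238 kJ

Bonds broken (reactants):
  C≡C: 1 × 814 = 814
  C–H: 2 × 405 = 810
  H–H: 2 × 451 = 902
  Σ(broken) = 2526 kJ
Bonds formed (products):
  C–C: 1 × 334 = 334
  C–H: 6 × 405 = 2430
  Σ(formed) = 2764 kJ
ΔH = Σ(broken) − Σ(formed) = 2526 − 2764 = −238 kJ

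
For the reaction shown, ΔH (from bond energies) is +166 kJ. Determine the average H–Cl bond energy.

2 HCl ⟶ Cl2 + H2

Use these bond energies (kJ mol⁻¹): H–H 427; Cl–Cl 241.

D(H–Cl) ≈ 417 kJ/mol

Let D be the H–Cl bond energy.
Σ(broken) = 2×D = 2D
Σ(formed) = 1×241 + 1×427 = 668
ΔH = Σ(broken) − Σ(formed) = (2D) − (668) = −668 + 2D
Setting this equal to +166 kJ gives 2D = 834, so D = 417 kJ/mol.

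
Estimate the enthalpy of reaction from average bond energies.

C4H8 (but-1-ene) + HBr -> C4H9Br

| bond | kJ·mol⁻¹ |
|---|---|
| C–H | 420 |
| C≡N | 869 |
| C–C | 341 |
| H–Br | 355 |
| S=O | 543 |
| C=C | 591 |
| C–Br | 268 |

ΔH ≈ −83 kJ

Bonds broken (reactants):
  C–C: 2 × 341 = 682
  C–H: 8 × 420 = 3360
  C=C: 1 × 591 = 591
  H–Br: 1 × 355 = 355
  Σ(broken) = 4988 kJ
Bonds formed (products):
  C–Br: 1 × 268 = 268
  C–C: 3 × 341 = 1023
  C–H: 9 × 420 = 3780
  Σ(formed) = 5071 kJ
ΔH = Σ(broken) − Σ(formed) = 4988 − 5071 = −83 kJ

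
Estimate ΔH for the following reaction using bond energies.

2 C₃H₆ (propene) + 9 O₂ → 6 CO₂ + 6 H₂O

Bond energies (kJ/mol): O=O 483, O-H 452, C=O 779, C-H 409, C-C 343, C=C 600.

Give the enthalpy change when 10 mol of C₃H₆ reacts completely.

ΔH = −18155 kJ

Bonds broken (reactants):
  C-C: 2 × 343 = 686
  C-H: 12 × 409 = 4908
  C=C: 2 × 600 = 1200
  O=O: 9 × 483 = 4347
  Σ(broken) = 11141 kJ
Bonds formed (products):
  C=O: 12 × 779 = 9348
  O-H: 12 × 452 = 5424
  Σ(formed) = 14772 kJ
ΔH = Σ(broken) − Σ(formed) = 11141 − 14772 = −3631 kJ
For 5× the reaction as written: 5 × (−3631) = −18155 kJ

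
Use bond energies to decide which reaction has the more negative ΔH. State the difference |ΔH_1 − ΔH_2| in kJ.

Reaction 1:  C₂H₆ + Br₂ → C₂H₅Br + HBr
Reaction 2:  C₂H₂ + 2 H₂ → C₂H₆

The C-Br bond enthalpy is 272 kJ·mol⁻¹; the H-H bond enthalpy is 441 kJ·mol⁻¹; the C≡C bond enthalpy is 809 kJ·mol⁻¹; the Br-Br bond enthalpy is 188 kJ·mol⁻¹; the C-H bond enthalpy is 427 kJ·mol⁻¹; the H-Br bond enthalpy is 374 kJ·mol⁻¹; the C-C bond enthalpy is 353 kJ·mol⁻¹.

Reaction 1:
  Bonds broken (reactants):
    Br-Br: 1 × 188 = 188
    C-C: 1 × 353 = 353
    C-H: 6 × 427 = 2562
    Σ(broken) = 3103 kJ
  Bonds formed (products):
    C-Br: 1 × 272 = 272
    C-C: 1 × 353 = 353
    C-H: 5 × 427 = 2135
    H-Br: 1 × 374 = 374
    Σ(formed) = 3134 kJ
  ΔH_1 = 3103 − 3134 = −31 kJ
Reaction 2:
  Bonds broken (reactants):
    C≡C: 1 × 809 = 809
    C-H: 2 × 427 = 854
    H-H: 2 × 441 = 882
    Σ(broken) = 2545 kJ
  Bonds formed (products):
    C-C: 1 × 353 = 353
    C-H: 6 × 427 = 2562
    Σ(formed) = 2915 kJ
  ΔH_2 = 2545 − 2915 = −370 kJ
ΔH_1 − ΔH_2 = +339 kJ, so reaction 2 has the more negative ΔH; |ΔH_1 − ΔH_2| = 339 kJ.

Reaction 2, by 339 kJ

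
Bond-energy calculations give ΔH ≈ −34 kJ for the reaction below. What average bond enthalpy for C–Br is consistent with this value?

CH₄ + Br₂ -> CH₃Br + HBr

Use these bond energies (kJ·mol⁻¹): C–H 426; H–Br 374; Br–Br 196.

Let D be the C–Br bond energy.
Σ(broken) = 1×196 + 4×426 = 1900
Σ(formed) = 1×D + 3×426 + 1×374 = 1652 + D
ΔH = Σ(broken) − Σ(formed) = (1900) − (1652 + D) = +248 − D
Setting this equal to −34 kJ gives D = 282 kJ/mol.

D(C–Br) ≈ 282 kJ/mol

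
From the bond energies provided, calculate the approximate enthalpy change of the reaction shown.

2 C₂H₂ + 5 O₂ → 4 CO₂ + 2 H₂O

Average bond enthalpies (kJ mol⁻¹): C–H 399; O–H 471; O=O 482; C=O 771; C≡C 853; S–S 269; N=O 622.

Bonds broken (reactants):
  C≡C: 2 × 853 = 1706
  C–H: 4 × 399 = 1596
  O=O: 5 × 482 = 2410
  Σ(broken) = 5712 kJ
Bonds formed (products):
  C=O: 8 × 771 = 6168
  O–H: 4 × 471 = 1884
  Σ(formed) = 8052 kJ
ΔH = Σ(broken) − Σ(formed) = 5712 − 8052 = −2340 kJ

ΔH ≈ −2340 kJ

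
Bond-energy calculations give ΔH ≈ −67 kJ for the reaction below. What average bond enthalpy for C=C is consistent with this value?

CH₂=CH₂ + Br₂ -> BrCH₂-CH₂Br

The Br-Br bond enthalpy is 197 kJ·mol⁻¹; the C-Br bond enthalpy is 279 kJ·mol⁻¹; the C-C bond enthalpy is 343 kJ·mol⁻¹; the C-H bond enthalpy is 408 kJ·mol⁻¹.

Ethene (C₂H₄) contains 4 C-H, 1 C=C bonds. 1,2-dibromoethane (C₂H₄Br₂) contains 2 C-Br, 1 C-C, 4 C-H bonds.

Let D be the C=C bond energy.
Σ(broken) = 1×197 + 4×408 + 1×D = 1829 + D
Σ(formed) = 2×279 + 1×343 + 4×408 = 2533
ΔH = Σ(broken) − Σ(formed) = (1829 + D) − (2533) = −704 + D
Setting this equal to −67 kJ gives D = 637 kJ/mol.

D(C=C) ≈ 637 kJ/mol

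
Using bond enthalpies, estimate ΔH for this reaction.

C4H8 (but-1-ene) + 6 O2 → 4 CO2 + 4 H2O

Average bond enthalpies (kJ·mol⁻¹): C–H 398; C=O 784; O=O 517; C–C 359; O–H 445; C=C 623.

ΔH ≈ −2205 kJ

Bonds broken (reactants):
  C–C: 2 × 359 = 718
  C–H: 8 × 398 = 3184
  C=C: 1 × 623 = 623
  O=O: 6 × 517 = 3102
  Σ(broken) = 7627 kJ
Bonds formed (products):
  C=O: 8 × 784 = 6272
  O–H: 8 × 445 = 3560
  Σ(formed) = 9832 kJ
ΔH = Σ(broken) − Σ(formed) = 7627 − 9832 = −2205 kJ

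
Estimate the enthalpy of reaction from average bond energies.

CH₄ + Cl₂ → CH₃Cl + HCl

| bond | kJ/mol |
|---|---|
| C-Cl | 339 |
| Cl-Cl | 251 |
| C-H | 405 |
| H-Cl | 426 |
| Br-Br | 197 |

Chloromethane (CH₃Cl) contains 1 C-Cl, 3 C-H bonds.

ΔH ≈ −109 kJ

Bonds broken (reactants):
  C-H: 4 × 405 = 1620
  Cl-Cl: 1 × 251 = 251
  Σ(broken) = 1871 kJ
Bonds formed (products):
  C-Cl: 1 × 339 = 339
  C-H: 3 × 405 = 1215
  H-Cl: 1 × 426 = 426
  Σ(formed) = 1980 kJ
ΔH = Σ(broken) − Σ(formed) = 1871 − 1980 = −109 kJ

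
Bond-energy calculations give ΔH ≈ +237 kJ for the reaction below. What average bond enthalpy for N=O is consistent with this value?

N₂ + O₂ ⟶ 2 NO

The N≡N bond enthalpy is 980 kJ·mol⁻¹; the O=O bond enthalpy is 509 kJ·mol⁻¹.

Let D be the N=O bond energy.
Σ(broken) = 1×980 + 1×509 = 1489
Σ(formed) = 2×D = 2D
ΔH = Σ(broken) − Σ(formed) = (1489) − (2D) = +1489 − 2D
Setting this equal to +237 kJ gives 2D = 1252, so D = 626 kJ/mol.

D(N=O) ≈ 626 kJ/mol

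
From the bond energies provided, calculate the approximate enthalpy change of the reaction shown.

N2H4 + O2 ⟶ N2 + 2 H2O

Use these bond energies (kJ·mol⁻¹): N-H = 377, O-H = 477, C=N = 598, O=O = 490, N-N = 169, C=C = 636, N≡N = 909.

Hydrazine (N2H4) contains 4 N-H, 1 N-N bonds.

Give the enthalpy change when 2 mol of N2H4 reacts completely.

Bonds broken (reactants):
  N-H: 4 × 377 = 1508
  N-N: 1 × 169 = 169
  O=O: 1 × 490 = 490
  Σ(broken) = 2167 kJ
Bonds formed (products):
  N≡N: 1 × 909 = 909
  O-H: 4 × 477 = 1908
  Σ(formed) = 2817 kJ
ΔH = Σ(broken) − Σ(formed) = 2167 − 2817 = −650 kJ
For 2× the reaction as written: 2 × (−650) = −1300 kJ

ΔH = −1300 kJ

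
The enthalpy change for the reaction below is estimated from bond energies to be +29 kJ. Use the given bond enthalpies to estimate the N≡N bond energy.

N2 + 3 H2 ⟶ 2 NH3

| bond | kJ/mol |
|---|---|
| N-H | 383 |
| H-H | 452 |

Let D be the N≡N bond energy.
Σ(broken) = 3×452 + 1×D = 1356 + D
Σ(formed) = 6×383 = 2298
ΔH = Σ(broken) − Σ(formed) = (1356 + D) − (2298) = −942 + D
Setting this equal to +29 kJ gives D = 971 kJ/mol.

D(N≡N) ≈ 971 kJ/mol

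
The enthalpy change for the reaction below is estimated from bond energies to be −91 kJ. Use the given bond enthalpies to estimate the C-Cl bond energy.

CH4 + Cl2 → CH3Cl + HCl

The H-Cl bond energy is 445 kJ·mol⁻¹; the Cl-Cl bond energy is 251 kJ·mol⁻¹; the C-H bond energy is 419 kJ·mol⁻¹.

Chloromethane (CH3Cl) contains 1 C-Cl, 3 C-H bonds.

D(C-Cl) ≈ 316 kJ/mol

Let D be the C-Cl bond energy.
Σ(broken) = 4×419 + 1×251 = 1927
Σ(formed) = 1×D + 3×419 + 1×445 = 1702 + D
ΔH = Σ(broken) − Σ(formed) = (1927) − (1702 + D) = +225 − D
Setting this equal to −91 kJ gives D = 316 kJ/mol.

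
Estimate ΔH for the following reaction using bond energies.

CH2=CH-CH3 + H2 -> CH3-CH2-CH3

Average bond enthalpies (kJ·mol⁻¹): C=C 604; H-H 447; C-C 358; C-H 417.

ΔH ≈ −141 kJ

Bonds broken (reactants):
  C-C: 1 × 358 = 358
  C-H: 6 × 417 = 2502
  C=C: 1 × 604 = 604
  H-H: 1 × 447 = 447
  Σ(broken) = 3911 kJ
Bonds formed (products):
  C-C: 2 × 358 = 716
  C-H: 8 × 417 = 3336
  Σ(formed) = 4052 kJ
ΔH = Σ(broken) − Σ(formed) = 3911 − 4052 = −141 kJ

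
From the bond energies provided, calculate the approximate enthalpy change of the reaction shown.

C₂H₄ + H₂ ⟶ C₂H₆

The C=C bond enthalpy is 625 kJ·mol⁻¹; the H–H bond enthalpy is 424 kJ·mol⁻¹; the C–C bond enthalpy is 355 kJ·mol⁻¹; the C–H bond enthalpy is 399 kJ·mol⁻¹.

Bonds broken (reactants):
  C–H: 4 × 399 = 1596
  C=C: 1 × 625 = 625
  H–H: 1 × 424 = 424
  Σ(broken) = 2645 kJ
Bonds formed (products):
  C–C: 1 × 355 = 355
  C–H: 6 × 399 = 2394
  Σ(formed) = 2749 kJ
ΔH = Σ(broken) − Σ(formed) = 2645 − 2749 = −104 kJ

ΔH ≈ −104 kJ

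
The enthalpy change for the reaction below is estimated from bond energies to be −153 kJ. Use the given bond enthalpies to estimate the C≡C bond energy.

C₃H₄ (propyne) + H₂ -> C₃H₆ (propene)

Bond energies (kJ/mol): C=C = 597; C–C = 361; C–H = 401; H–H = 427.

D(C≡C) ≈ 819 kJ/mol

Let D be the C≡C bond energy.
Σ(broken) = 1×D + 1×361 + 4×401 + 1×427 = 2392 + D
Σ(formed) = 1×361 + 6×401 + 1×597 = 3364
ΔH = Σ(broken) − Σ(formed) = (2392 + D) − (3364) = −972 + D
Setting this equal to −153 kJ gives D = 819 kJ/mol.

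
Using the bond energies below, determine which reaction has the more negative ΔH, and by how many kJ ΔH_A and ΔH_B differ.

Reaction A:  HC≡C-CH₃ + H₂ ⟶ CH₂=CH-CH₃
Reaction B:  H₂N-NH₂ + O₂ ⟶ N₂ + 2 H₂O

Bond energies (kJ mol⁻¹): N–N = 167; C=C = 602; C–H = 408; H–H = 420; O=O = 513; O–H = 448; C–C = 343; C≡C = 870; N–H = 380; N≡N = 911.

Reaction B, by 375 kJ

Reaction A:
  Bonds broken (reactants):
    C≡C: 1 × 870 = 870
    C–C: 1 × 343 = 343
    C–H: 4 × 408 = 1632
    H–H: 1 × 420 = 420
    Σ(broken) = 3265 kJ
  Bonds formed (products):
    C–C: 1 × 343 = 343
    C–H: 6 × 408 = 2448
    C=C: 1 × 602 = 602
    Σ(formed) = 3393 kJ
  ΔH_A = 3265 − 3393 = −128 kJ
Reaction B:
  Bonds broken (reactants):
    N–H: 4 × 380 = 1520
    N–N: 1 × 167 = 167
    O=O: 1 × 513 = 513
    Σ(broken) = 2200 kJ
  Bonds formed (products):
    N≡N: 1 × 911 = 911
    O–H: 4 × 448 = 1792
    Σ(formed) = 2703 kJ
  ΔH_B = 2200 − 2703 = −503 kJ
ΔH_A − ΔH_B = +375 kJ, so reaction B has the more negative ΔH; |ΔH_A − ΔH_B| = 375 kJ.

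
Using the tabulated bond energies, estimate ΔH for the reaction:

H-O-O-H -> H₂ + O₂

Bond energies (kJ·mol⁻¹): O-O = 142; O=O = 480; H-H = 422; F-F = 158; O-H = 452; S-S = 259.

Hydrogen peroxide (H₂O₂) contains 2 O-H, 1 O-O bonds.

ΔH ≈ +144 kJ

Bonds broken (reactants):
  O-H: 2 × 452 = 904
  O-O: 1 × 142 = 142
  Σ(broken) = 1046 kJ
Bonds formed (products):
  H-H: 1 × 422 = 422
  O=O: 1 × 480 = 480
  Σ(formed) = 902 kJ
ΔH = Σ(broken) − Σ(formed) = 1046 − 902 = +144 kJ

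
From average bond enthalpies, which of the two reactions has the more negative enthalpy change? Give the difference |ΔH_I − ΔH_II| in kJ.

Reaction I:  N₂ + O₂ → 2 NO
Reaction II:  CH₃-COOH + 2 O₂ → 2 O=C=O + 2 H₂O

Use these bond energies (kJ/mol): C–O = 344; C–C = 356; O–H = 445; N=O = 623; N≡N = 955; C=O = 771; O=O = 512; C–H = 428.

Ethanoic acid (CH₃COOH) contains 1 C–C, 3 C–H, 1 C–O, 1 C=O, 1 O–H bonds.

Reaction I:
  Bonds broken (reactants):
    N≡N: 1 × 955 = 955
    O=O: 1 × 512 = 512
    Σ(broken) = 1467 kJ
  Bonds formed (products):
    N=O: 2 × 623 = 1246
    Σ(formed) = 1246 kJ
  ΔH_I = 1467 − 1246 = +221 kJ
Reaction II:
  Bonds broken (reactants):
    C–C: 1 × 356 = 356
    C–H: 3 × 428 = 1284
    C–O: 1 × 344 = 344
    C=O: 1 × 771 = 771
    O–H: 1 × 445 = 445
    O=O: 2 × 512 = 1024
    Σ(broken) = 4224 kJ
  Bonds formed (products):
    C=O: 4 × 771 = 3084
    O–H: 4 × 445 = 1780
    Σ(formed) = 4864 kJ
  ΔH_II = 4224 − 4864 = −640 kJ
ΔH_I − ΔH_II = +861 kJ, so reaction II has the more negative ΔH; |ΔH_I − ΔH_II| = 861 kJ.

Reaction II, by 861 kJ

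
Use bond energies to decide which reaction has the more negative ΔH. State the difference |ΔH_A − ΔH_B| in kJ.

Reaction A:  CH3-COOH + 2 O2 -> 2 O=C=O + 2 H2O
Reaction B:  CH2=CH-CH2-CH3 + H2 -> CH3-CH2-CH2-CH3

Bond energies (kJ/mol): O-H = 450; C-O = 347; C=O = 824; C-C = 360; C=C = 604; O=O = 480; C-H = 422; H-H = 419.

Reaction A:
  Bonds broken (reactants):
    C-C: 1 × 360 = 360
    C-H: 3 × 422 = 1266
    C-O: 1 × 347 = 347
    C=O: 1 × 824 = 824
    O-H: 1 × 450 = 450
    O=O: 2 × 480 = 960
    Σ(broken) = 4207 kJ
  Bonds formed (products):
    C=O: 4 × 824 = 3296
    O-H: 4 × 450 = 1800
    Σ(formed) = 5096 kJ
  ΔH_A = 4207 − 5096 = −889 kJ
Reaction B:
  Bonds broken (reactants):
    C-C: 2 × 360 = 720
    C-H: 8 × 422 = 3376
    C=C: 1 × 604 = 604
    H-H: 1 × 419 = 419
    Σ(broken) = 5119 kJ
  Bonds formed (products):
    C-C: 3 × 360 = 1080
    C-H: 10 × 422 = 4220
    Σ(formed) = 5300 kJ
  ΔH_B = 5119 − 5300 = −181 kJ
ΔH_A − ΔH_B = −708 kJ, so reaction A has the more negative ΔH; |ΔH_A − ΔH_B| = 708 kJ.

Reaction A, by 708 kJ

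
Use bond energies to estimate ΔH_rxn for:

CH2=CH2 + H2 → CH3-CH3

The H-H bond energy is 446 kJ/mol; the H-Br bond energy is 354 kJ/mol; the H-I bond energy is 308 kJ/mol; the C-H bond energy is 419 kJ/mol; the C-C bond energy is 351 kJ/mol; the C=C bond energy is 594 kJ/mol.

ΔH ≈ −149 kJ

Bonds broken (reactants):
  C-H: 4 × 419 = 1676
  C=C: 1 × 594 = 594
  H-H: 1 × 446 = 446
  Σ(broken) = 2716 kJ
Bonds formed (products):
  C-C: 1 × 351 = 351
  C-H: 6 × 419 = 2514
  Σ(formed) = 2865 kJ
ΔH = Σ(broken) − Σ(formed) = 2716 − 2865 = −149 kJ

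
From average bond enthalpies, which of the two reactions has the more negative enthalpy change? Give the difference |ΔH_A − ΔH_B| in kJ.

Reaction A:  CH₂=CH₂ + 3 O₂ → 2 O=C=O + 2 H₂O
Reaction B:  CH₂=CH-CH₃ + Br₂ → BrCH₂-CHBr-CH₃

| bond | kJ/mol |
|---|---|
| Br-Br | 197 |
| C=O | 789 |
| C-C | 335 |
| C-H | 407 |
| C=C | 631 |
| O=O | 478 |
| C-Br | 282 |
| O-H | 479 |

Reaction A:
  Bonds broken (reactants):
    C-H: 4 × 407 = 1628
    C=C: 1 × 631 = 631
    O=O: 3 × 478 = 1434
    Σ(broken) = 3693 kJ
  Bonds formed (products):
    C=O: 4 × 789 = 3156
    O-H: 4 × 479 = 1916
    Σ(formed) = 5072 kJ
  ΔH_A = 3693 − 5072 = −1379 kJ
Reaction B:
  Bonds broken (reactants):
    Br-Br: 1 × 197 = 197
    C-C: 1 × 335 = 335
    C-H: 6 × 407 = 2442
    C=C: 1 × 631 = 631
    Σ(broken) = 3605 kJ
  Bonds formed (products):
    C-Br: 2 × 282 = 564
    C-C: 2 × 335 = 670
    C-H: 6 × 407 = 2442
    Σ(formed) = 3676 kJ
  ΔH_B = 3605 − 3676 = −71 kJ
ΔH_A − ΔH_B = −1308 kJ, so reaction A has the more negative ΔH; |ΔH_A − ΔH_B| = 1308 kJ.

Reaction A, by 1308 kJ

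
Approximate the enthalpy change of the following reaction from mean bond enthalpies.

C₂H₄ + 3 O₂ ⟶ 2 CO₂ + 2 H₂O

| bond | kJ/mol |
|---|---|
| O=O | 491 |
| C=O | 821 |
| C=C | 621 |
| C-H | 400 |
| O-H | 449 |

ΔH ≈ −1386 kJ

Bonds broken (reactants):
  C-H: 4 × 400 = 1600
  C=C: 1 × 621 = 621
  O=O: 3 × 491 = 1473
  Σ(broken) = 3694 kJ
Bonds formed (products):
  C=O: 4 × 821 = 3284
  O-H: 4 × 449 = 1796
  Σ(formed) = 5080 kJ
ΔH = Σ(broken) − Σ(formed) = 3694 − 5080 = −1386 kJ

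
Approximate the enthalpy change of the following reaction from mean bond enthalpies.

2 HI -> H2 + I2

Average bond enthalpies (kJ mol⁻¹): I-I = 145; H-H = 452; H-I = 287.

Bonds broken (reactants):
  H-I: 2 × 287 = 574
  Σ(broken) = 574 kJ
Bonds formed (products):
  H-H: 1 × 452 = 452
  I-I: 1 × 145 = 145
  Σ(formed) = 597 kJ
ΔH = Σ(broken) − Σ(formed) = 574 − 597 = −23 kJ

ΔH ≈ −23 kJ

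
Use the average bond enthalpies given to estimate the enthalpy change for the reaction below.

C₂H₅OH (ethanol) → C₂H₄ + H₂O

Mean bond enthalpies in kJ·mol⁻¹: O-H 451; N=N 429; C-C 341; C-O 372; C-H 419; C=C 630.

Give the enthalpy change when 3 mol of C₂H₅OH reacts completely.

Bonds broken (reactants):
  C-C: 1 × 341 = 341
  C-H: 5 × 419 = 2095
  C-O: 1 × 372 = 372
  O-H: 1 × 451 = 451
  Σ(broken) = 3259 kJ
Bonds formed (products):
  C-H: 4 × 419 = 1676
  C=C: 1 × 630 = 630
  O-H: 2 × 451 = 902
  Σ(formed) = 3208 kJ
ΔH = Σ(broken) − Σ(formed) = 3259 − 3208 = +51 kJ
For 3× the reaction as written: 3 × (+51) = +153 kJ

ΔH = +153 kJ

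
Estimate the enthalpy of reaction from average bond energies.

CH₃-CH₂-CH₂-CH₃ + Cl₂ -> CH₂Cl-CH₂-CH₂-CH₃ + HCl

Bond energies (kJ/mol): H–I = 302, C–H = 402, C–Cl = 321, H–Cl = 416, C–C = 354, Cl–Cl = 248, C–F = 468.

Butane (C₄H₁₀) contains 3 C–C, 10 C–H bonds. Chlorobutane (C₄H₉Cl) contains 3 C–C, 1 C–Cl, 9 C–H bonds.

Bonds broken (reactants):
  C–C: 3 × 354 = 1062
  C–H: 10 × 402 = 4020
  Cl–Cl: 1 × 248 = 248
  Σ(broken) = 5330 kJ
Bonds formed (products):
  C–C: 3 × 354 = 1062
  C–Cl: 1 × 321 = 321
  C–H: 9 × 402 = 3618
  H–Cl: 1 × 416 = 416
  Σ(formed) = 5417 kJ
ΔH = Σ(broken) − Σ(formed) = 5330 − 5417 = −87 kJ

ΔH ≈ −87 kJ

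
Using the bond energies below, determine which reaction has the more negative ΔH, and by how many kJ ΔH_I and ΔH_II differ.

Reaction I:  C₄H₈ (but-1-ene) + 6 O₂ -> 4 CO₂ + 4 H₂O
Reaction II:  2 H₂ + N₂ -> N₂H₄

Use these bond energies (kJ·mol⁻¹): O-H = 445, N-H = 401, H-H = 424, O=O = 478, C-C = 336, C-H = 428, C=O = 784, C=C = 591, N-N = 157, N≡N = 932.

Reaction I:
  Bonds broken (reactants):
    C-C: 2 × 336 = 672
    C-H: 8 × 428 = 3424
    C=C: 1 × 591 = 591
    O=O: 6 × 478 = 2868
    Σ(broken) = 7555 kJ
  Bonds formed (products):
    C=O: 8 × 784 = 6272
    O-H: 8 × 445 = 3560
    Σ(formed) = 9832 kJ
  ΔH_I = 7555 − 9832 = −2277 kJ
Reaction II:
  Bonds broken (reactants):
    H-H: 2 × 424 = 848
    N≡N: 1 × 932 = 932
    Σ(broken) = 1780 kJ
  Bonds formed (products):
    N-H: 4 × 401 = 1604
    N-N: 1 × 157 = 157
    Σ(formed) = 1761 kJ
  ΔH_II = 1780 − 1761 = +19 kJ
ΔH_I − ΔH_II = −2296 kJ, so reaction I has the more negative ΔH; |ΔH_I − ΔH_II| = 2296 kJ.

Reaction I, by 2296 kJ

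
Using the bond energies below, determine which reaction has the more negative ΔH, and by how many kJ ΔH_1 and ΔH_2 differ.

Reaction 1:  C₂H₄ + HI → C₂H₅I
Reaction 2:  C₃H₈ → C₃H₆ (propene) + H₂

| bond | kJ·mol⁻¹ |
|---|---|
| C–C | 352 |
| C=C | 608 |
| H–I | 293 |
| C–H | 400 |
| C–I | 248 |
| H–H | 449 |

Reaction 1:
  Bonds broken (reactants):
    C–H: 4 × 400 = 1600
    C=C: 1 × 608 = 608
    H–I: 1 × 293 = 293
    Σ(broken) = 2501 kJ
  Bonds formed (products):
    C–C: 1 × 352 = 352
    C–H: 5 × 400 = 2000
    C–I: 1 × 248 = 248
    Σ(formed) = 2600 kJ
  ΔH_1 = 2501 − 2600 = −99 kJ
Reaction 2:
  Bonds broken (reactants):
    C–C: 2 × 352 = 704
    C–H: 8 × 400 = 3200
    Σ(broken) = 3904 kJ
  Bonds formed (products):
    C–C: 1 × 352 = 352
    C–H: 6 × 400 = 2400
    C=C: 1 × 608 = 608
    H–H: 1 × 449 = 449
    Σ(formed) = 3809 kJ
  ΔH_2 = 3904 − 3809 = +95 kJ
ΔH_1 − ΔH_2 = −194 kJ, so reaction 1 has the more negative ΔH; |ΔH_1 − ΔH_2| = 194 kJ.

Reaction 1, by 194 kJ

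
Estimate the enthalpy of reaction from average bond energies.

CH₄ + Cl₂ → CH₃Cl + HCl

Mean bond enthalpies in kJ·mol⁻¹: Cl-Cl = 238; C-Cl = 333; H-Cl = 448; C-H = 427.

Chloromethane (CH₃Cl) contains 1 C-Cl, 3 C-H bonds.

ΔH ≈ −116 kJ

Bonds broken (reactants):
  C-H: 4 × 427 = 1708
  Cl-Cl: 1 × 238 = 238
  Σ(broken) = 1946 kJ
Bonds formed (products):
  C-Cl: 1 × 333 = 333
  C-H: 3 × 427 = 1281
  H-Cl: 1 × 448 = 448
  Σ(formed) = 2062 kJ
ΔH = Σ(broken) − Σ(formed) = 1946 − 2062 = −116 kJ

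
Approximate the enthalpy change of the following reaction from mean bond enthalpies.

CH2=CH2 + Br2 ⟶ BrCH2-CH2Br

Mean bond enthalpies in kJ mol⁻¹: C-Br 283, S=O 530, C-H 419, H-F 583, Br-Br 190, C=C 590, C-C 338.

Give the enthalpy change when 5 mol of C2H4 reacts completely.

Bonds broken (reactants):
  Br-Br: 1 × 190 = 190
  C-H: 4 × 419 = 1676
  C=C: 1 × 590 = 590
  Σ(broken) = 2456 kJ
Bonds formed (products):
  C-Br: 2 × 283 = 566
  C-C: 1 × 338 = 338
  C-H: 4 × 419 = 1676
  Σ(formed) = 2580 kJ
ΔH = Σ(broken) − Σ(formed) = 2456 − 2580 = −124 kJ
For 5× the reaction as written: 5 × (−124) = −620 kJ

ΔH = −620 kJ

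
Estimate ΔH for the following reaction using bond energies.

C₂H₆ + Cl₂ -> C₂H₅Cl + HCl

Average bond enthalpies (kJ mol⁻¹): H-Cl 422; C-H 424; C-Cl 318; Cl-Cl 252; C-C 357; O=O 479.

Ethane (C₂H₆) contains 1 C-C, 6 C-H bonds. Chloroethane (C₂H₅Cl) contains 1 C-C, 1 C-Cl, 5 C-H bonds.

ΔH ≈ −64 kJ

Bonds broken (reactants):
  C-C: 1 × 357 = 357
  C-H: 6 × 424 = 2544
  Cl-Cl: 1 × 252 = 252
  Σ(broken) = 3153 kJ
Bonds formed (products):
  C-C: 1 × 357 = 357
  C-Cl: 1 × 318 = 318
  C-H: 5 × 424 = 2120
  H-Cl: 1 × 422 = 422
  Σ(formed) = 3217 kJ
ΔH = Σ(broken) − Σ(formed) = 3153 − 3217 = −64 kJ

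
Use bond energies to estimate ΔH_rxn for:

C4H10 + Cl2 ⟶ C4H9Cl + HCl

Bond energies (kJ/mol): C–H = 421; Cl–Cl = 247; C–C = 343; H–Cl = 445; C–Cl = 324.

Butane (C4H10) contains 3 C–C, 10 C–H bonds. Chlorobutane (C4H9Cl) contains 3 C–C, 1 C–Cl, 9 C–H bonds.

ΔH ≈ −101 kJ

Bonds broken (reactants):
  C–C: 3 × 343 = 1029
  C–H: 10 × 421 = 4210
  Cl–Cl: 1 × 247 = 247
  Σ(broken) = 5486 kJ
Bonds formed (products):
  C–C: 3 × 343 = 1029
  C–Cl: 1 × 324 = 324
  C–H: 9 × 421 = 3789
  H–Cl: 1 × 445 = 445
  Σ(formed) = 5587 kJ
ΔH = Σ(broken) − Σ(formed) = 5486 − 5587 = −101 kJ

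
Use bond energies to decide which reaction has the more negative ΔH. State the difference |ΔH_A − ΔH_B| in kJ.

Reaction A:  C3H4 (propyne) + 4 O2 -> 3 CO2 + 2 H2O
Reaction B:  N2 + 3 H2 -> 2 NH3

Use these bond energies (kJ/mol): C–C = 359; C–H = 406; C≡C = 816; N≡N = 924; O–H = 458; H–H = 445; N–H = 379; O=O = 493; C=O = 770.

Reaction A:
  Bonds broken (reactants):
    C≡C: 1 × 816 = 816
    C–C: 1 × 359 = 359
    C–H: 4 × 406 = 1624
    O=O: 4 × 493 = 1972
    Σ(broken) = 4771 kJ
  Bonds formed (products):
    C=O: 6 × 770 = 4620
    O–H: 4 × 458 = 1832
    Σ(formed) = 6452 kJ
  ΔH_A = 4771 − 6452 = −1681 kJ
Reaction B:
  Bonds broken (reactants):
    H–H: 3 × 445 = 1335
    N≡N: 1 × 924 = 924
    Σ(broken) = 2259 kJ
  Bonds formed (products):
    N–H: 6 × 379 = 2274
    Σ(formed) = 2274 kJ
  ΔH_B = 2259 − 2274 = −15 kJ
ΔH_A − ΔH_B = −1666 kJ, so reaction A has the more negative ΔH; |ΔH_A − ΔH_B| = 1666 kJ.

Reaction A, by 1666 kJ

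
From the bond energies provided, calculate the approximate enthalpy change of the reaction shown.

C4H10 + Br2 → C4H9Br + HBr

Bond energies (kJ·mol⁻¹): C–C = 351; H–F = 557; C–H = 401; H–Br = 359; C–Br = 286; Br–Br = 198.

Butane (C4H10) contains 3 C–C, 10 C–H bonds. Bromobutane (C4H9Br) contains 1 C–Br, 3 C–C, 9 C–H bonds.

ΔH ≈ −46 kJ

Bonds broken (reactants):
  Br–Br: 1 × 198 = 198
  C–C: 3 × 351 = 1053
  C–H: 10 × 401 = 4010
  Σ(broken) = 5261 kJ
Bonds formed (products):
  C–Br: 1 × 286 = 286
  C–C: 3 × 351 = 1053
  C–H: 9 × 401 = 3609
  H–Br: 1 × 359 = 359
  Σ(formed) = 5307 kJ
ΔH = Σ(broken) − Σ(formed) = 5261 − 5307 = −46 kJ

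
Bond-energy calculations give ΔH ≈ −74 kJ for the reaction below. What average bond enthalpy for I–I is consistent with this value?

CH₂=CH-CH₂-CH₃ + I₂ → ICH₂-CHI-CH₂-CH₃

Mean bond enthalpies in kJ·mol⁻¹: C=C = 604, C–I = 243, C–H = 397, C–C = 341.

Let D be the I–I bond energy.
Σ(broken) = 2×341 + 8×397 + 1×604 + 1×D = 4462 + D
Σ(formed) = 3×341 + 8×397 + 2×243 = 4685
ΔH = Σ(broken) − Σ(formed) = (4462 + D) − (4685) = −223 + D
Setting this equal to −74 kJ gives D = 149 kJ/mol.

D(I–I) ≈ 149 kJ/mol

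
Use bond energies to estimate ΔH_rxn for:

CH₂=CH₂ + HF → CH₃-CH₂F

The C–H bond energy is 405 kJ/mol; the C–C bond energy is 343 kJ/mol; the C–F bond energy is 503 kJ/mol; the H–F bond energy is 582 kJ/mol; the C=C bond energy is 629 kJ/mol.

ΔH ≈ −40 kJ

Bonds broken (reactants):
  C–H: 4 × 405 = 1620
  C=C: 1 × 629 = 629
  H–F: 1 × 582 = 582
  Σ(broken) = 2831 kJ
Bonds formed (products):
  C–C: 1 × 343 = 343
  C–F: 1 × 503 = 503
  C–H: 5 × 405 = 2025
  Σ(formed) = 2871 kJ
ΔH = Σ(broken) − Σ(formed) = 2831 − 2871 = −40 kJ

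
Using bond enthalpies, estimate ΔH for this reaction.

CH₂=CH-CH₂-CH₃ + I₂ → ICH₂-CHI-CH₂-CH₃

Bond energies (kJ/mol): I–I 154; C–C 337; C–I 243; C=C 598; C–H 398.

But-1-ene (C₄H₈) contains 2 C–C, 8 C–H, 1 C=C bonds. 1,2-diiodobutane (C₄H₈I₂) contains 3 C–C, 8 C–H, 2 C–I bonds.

ΔH ≈ −71 kJ

Bonds broken (reactants):
  C–C: 2 × 337 = 674
  C–H: 8 × 398 = 3184
  C=C: 1 × 598 = 598
  I–I: 1 × 154 = 154
  Σ(broken) = 4610 kJ
Bonds formed (products):
  C–C: 3 × 337 = 1011
  C–H: 8 × 398 = 3184
  C–I: 2 × 243 = 486
  Σ(formed) = 4681 kJ
ΔH = Σ(broken) − Σ(formed) = 4610 − 4681 = −71 kJ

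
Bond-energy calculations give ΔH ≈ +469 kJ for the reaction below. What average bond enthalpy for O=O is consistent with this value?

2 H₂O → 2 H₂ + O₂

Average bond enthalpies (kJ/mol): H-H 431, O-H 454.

D(O=O) ≈ 485 kJ/mol

Let D be the O=O bond energy.
Σ(broken) = 4×454 = 1816
Σ(formed) = 2×431 + 1×D = 862 + D
ΔH = Σ(broken) − Σ(formed) = (1816) − (862 + D) = +954 − D
Setting this equal to +469 kJ gives D = 485 kJ/mol.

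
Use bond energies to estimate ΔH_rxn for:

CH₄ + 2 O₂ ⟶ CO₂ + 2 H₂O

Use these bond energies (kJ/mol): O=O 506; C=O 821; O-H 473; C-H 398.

ΔH ≈ −930 kJ

Bonds broken (reactants):
  C-H: 4 × 398 = 1592
  O=O: 2 × 506 = 1012
  Σ(broken) = 2604 kJ
Bonds formed (products):
  C=O: 2 × 821 = 1642
  O-H: 4 × 473 = 1892
  Σ(formed) = 3534 kJ
ΔH = Σ(broken) − Σ(formed) = 2604 − 3534 = −930 kJ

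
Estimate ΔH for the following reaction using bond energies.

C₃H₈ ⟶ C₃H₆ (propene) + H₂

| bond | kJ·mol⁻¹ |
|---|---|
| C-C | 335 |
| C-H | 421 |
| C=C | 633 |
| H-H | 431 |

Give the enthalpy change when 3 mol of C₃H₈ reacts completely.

Bonds broken (reactants):
  C-C: 2 × 335 = 670
  C-H: 8 × 421 = 3368
  Σ(broken) = 4038 kJ
Bonds formed (products):
  C-C: 1 × 335 = 335
  C-H: 6 × 421 = 2526
  C=C: 1 × 633 = 633
  H-H: 1 × 431 = 431
  Σ(formed) = 3925 kJ
ΔH = Σ(broken) − Σ(formed) = 4038 − 3925 = +113 kJ
For 3× the reaction as written: 3 × (+113) = +339 kJ

ΔH = +339 kJ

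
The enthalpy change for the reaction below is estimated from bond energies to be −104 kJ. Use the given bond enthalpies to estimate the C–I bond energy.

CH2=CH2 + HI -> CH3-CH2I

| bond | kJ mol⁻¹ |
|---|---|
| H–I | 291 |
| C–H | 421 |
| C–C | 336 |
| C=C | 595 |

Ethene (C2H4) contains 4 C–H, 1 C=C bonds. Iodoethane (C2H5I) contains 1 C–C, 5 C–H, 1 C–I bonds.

D(C–I) ≈ 233 kJ/mol

Let D be the C–I bond energy.
Σ(broken) = 4×421 + 1×595 + 1×291 = 2570
Σ(formed) = 1×336 + 5×421 + 1×D = 2441 + D
ΔH = Σ(broken) − Σ(formed) = (2570) − (2441 + D) = +129 − D
Setting this equal to −104 kJ gives D = 233 kJ/mol.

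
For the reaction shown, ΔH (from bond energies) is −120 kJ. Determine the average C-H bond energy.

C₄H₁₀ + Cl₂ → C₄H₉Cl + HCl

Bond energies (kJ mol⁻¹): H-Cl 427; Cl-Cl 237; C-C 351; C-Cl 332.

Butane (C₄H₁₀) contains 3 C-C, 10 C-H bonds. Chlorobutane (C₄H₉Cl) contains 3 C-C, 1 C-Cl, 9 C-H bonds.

D(C-H) ≈ 402 kJ/mol

Let D be the C-H bond energy.
Σ(broken) = 3×351 + 10×D + 1×237 = 1290 + 10D
Σ(formed) = 3×351 + 1×332 + 9×D + 1×427 = 1812 + 9D
ΔH = Σ(broken) − Σ(formed) = (1290 + 10D) − (1812 + 9D) = −522 + D
Setting this equal to −120 kJ gives D = 402 kJ/mol.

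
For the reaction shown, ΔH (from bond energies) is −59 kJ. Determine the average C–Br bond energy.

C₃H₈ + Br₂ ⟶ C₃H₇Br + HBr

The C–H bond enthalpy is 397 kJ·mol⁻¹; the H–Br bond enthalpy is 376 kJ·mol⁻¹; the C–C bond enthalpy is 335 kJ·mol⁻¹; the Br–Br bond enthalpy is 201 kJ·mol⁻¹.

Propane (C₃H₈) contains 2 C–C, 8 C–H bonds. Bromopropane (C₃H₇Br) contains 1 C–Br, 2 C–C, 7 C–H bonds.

D(C–Br) ≈ 281 kJ/mol

Let D be the C–Br bond energy.
Σ(broken) = 1×201 + 2×335 + 8×397 = 4047
Σ(formed) = 1×D + 2×335 + 7×397 + 1×376 = 3825 + D
ΔH = Σ(broken) − Σ(formed) = (4047) − (3825 + D) = +222 − D
Setting this equal to −59 kJ gives D = 281 kJ/mol.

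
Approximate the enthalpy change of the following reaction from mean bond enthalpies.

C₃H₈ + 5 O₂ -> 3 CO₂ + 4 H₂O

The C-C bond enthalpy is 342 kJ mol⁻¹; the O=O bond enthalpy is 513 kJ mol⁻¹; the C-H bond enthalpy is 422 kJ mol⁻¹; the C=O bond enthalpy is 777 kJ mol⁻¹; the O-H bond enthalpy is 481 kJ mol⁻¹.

ΔH ≈ −1885 kJ

Bonds broken (reactants):
  C-C: 2 × 342 = 684
  C-H: 8 × 422 = 3376
  O=O: 5 × 513 = 2565
  Σ(broken) = 6625 kJ
Bonds formed (products):
  C=O: 6 × 777 = 4662
  O-H: 8 × 481 = 3848
  Σ(formed) = 8510 kJ
ΔH = Σ(broken) − Σ(formed) = 6625 − 8510 = −1885 kJ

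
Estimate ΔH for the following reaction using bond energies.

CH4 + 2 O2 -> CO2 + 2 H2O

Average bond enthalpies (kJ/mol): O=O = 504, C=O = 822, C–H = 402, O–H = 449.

ΔH ≈ −824 kJ

Bonds broken (reactants):
  C–H: 4 × 402 = 1608
  O=O: 2 × 504 = 1008
  Σ(broken) = 2616 kJ
Bonds formed (products):
  C=O: 2 × 822 = 1644
  O–H: 4 × 449 = 1796
  Σ(formed) = 3440 kJ
ΔH = Σ(broken) − Σ(formed) = 2616 − 3440 = −824 kJ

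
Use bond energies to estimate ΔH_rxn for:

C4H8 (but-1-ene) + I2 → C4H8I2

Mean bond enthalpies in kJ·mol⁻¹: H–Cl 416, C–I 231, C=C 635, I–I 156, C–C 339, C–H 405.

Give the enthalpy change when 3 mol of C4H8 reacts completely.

Bonds broken (reactants):
  C–C: 2 × 339 = 678
  C–H: 8 × 405 = 3240
  C=C: 1 × 635 = 635
  I–I: 1 × 156 = 156
  Σ(broken) = 4709 kJ
Bonds formed (products):
  C–C: 3 × 339 = 1017
  C–H: 8 × 405 = 3240
  C–I: 2 × 231 = 462
  Σ(formed) = 4719 kJ
ΔH = Σ(broken) − Σ(formed) = 4709 − 4719 = −10 kJ
For 3× the reaction as written: 3 × (−10) = −30 kJ

ΔH = −30 kJ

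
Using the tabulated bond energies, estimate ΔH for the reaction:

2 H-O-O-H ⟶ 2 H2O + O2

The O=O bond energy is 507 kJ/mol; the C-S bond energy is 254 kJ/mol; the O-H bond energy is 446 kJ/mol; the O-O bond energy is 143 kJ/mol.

Bonds broken (reactants):
  O-H: 4 × 446 = 1784
  O-O: 2 × 143 = 286
  Σ(broken) = 2070 kJ
Bonds formed (products):
  O-H: 4 × 446 = 1784
  O=O: 1 × 507 = 507
  Σ(formed) = 2291 kJ
ΔH = Σ(broken) − Σ(formed) = 2070 − 2291 = −221 kJ

ΔH ≈ −221 kJ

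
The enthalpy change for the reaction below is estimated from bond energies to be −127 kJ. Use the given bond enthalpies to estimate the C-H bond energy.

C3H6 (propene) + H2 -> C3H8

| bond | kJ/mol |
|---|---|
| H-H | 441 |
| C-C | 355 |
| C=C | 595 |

D(C-H) ≈ 404 kJ/mol

Let D be the C-H bond energy.
Σ(broken) = 1×355 + 6×D + 1×595 + 1×441 = 1391 + 6D
Σ(formed) = 2×355 + 8×D = 710 + 8D
ΔH = Σ(broken) − Σ(formed) = (1391 + 6D) − (710 + 8D) = +681 − 2D
Setting this equal to −127 kJ gives 2D = 808, so D = 404 kJ/mol.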